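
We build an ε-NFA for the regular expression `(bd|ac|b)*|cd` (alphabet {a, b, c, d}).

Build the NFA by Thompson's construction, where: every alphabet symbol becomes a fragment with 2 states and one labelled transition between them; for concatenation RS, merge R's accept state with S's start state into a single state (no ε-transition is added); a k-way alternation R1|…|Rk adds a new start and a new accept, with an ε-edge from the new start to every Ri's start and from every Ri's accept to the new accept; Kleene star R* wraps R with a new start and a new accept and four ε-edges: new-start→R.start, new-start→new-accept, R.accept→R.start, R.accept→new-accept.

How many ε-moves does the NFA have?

14

Building bottom-up:
Each of the 7 symbol leaves contributes 0 ε-transitions.
  bd = 0 ε-transitions
  ac = 0 ε-transitions
  bd|ac|b = 6 ε-transitions
  (bd|ac|b)* = 10 ε-transitions
  cd = 0 ε-transitions
  (bd|ac|b)*|cd = 14 ε-transitions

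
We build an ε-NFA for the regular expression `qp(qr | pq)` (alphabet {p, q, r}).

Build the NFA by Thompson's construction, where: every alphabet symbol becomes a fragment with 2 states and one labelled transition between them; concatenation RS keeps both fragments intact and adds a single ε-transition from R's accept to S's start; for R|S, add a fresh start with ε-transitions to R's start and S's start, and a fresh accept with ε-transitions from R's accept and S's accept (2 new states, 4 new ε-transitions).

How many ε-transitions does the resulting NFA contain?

8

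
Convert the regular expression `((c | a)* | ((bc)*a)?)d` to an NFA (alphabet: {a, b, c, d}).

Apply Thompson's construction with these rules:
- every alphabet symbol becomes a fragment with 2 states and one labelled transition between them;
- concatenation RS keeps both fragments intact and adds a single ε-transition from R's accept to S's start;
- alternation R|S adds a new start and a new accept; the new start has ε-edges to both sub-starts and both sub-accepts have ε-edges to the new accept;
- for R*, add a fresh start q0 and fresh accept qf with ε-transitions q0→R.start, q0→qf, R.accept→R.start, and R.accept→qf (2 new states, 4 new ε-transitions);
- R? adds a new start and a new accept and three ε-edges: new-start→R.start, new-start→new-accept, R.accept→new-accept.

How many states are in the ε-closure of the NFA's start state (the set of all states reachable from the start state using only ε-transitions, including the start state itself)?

Compute the ε-closure size of each fragment's start state recursively; a symbol fragment's start has no outgoing ε-edge, so its closure is just itself (size 1).
  c | a → C = 1 + 1 + 1 = 3 (the new accept is not ε-reachable since no branch accepts ε)
  (c | a)* → the star's fresh start ε-reaches both the body's start and the fresh accept: C = 2 + 3 = 5
  bc → same as the first factor's closure: C = 1
  (bc)* → C = 1 (new start) + 1 (body) + 1 (new accept) = 3
  (bc)*a → C = 3 + 1 = 4 (closure spills across the concat boundary because the left factor accepts ε)
  ((bc)*a)? → new start has ε-edges to the inner start and to the new accept, so C = 2 + 4 = 6
  (c | a)* | ((bc)*a)? → new start ε-reaches every alternative's start; at least one alternative accepts ε, so the union's new accept is reached too: C = 1 + 5 + 6 + 1 = 13
  ((c | a)* | ((bc)*a)?)d → C = 13 + 1 = 14 (closure spills across the concat boundary because the left factor accepts ε)

14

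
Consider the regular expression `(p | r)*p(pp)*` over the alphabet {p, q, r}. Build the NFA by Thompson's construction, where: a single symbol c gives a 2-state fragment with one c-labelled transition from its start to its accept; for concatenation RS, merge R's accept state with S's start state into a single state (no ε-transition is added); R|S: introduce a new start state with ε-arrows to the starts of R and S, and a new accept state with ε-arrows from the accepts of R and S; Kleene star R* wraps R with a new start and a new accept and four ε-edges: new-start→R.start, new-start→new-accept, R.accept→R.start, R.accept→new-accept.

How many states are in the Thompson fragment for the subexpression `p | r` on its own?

6

Fragment for `p | r`:
Each of the 2 symbol leaves contributes a 2-state fragment.
  p | r : 6 states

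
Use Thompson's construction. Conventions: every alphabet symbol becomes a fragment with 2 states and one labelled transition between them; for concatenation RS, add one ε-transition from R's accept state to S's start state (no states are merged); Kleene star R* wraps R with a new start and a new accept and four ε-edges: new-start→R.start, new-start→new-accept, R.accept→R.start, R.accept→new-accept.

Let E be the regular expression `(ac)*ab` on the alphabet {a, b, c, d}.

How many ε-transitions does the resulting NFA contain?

By structural recursion:
Each of the 4 symbol leaves contributes 0 ε-transitions.
  ac → 1 ε-transition
  (ac)* → 5 ε-transitions
  (ac)*ab → 7 ε-transitions

7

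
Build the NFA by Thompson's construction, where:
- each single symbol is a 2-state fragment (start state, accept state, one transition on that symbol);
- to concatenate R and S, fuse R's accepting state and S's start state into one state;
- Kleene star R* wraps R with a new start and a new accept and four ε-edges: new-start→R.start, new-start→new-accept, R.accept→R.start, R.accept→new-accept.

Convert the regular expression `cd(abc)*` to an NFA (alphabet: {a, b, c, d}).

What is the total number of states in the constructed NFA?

8

Building bottom-up:
Each of the 5 symbol leaves contributes a 2-state fragment.
  abc — 4 states
  (abc)* — 6 states
  cd(abc)* — 8 states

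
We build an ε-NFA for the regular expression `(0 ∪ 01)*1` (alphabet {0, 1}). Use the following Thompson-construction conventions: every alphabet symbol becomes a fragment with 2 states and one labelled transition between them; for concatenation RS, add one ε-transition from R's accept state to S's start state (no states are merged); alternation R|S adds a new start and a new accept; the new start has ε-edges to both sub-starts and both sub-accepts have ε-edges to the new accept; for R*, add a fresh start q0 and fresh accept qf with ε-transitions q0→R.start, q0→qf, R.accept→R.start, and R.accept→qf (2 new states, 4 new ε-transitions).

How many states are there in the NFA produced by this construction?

Building bottom-up:
Each of the 4 symbol leaves contributes a 2-state fragment.
  01 → 4 states
  0 ∪ 01 → 8 states
  (0 ∪ 01)* → 10 states
  (0 ∪ 01)*1 → 12 states

12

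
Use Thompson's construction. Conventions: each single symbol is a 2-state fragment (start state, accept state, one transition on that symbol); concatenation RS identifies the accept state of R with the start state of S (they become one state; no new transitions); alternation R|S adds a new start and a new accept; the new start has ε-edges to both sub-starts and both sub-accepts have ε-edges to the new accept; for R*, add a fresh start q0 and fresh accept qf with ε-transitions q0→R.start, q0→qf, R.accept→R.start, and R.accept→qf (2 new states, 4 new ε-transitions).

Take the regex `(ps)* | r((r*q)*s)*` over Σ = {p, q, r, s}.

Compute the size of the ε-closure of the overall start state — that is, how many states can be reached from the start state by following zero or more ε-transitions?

Work bottom-up. For each fragment F, track |ε-closure(F.start)| and whether F's accept lies in that closure (i.e. whether F accepts ε). A single-symbol fragment has closure size 1 and does not accept ε.
  ps — C equals the left operand's closure size = 1 (its accept is not ε-reachable, so the closure stops there)
  (ps)* — C = 1 (new start) + 1 (body) + 1 (new accept) = 3
  r* — new start has ε-edges to the inner start and to the new accept, so C = 2 + 1 = 3
  r*q — the left operand accepts ε, so the closure extends into the next operand (the shared merged state is already counted); C = 3 + (1−1) = 3
  (r*q)* — new start has ε-edges to the inner start and to the new accept, so C = 2 + 3 = 5
  (r*q)*s — the left operand accepts ε, so the closure extends into the next operand (the shared merged state is already counted); C = 5 + (1−1) = 5
  ((r*q)*s)* — C = 1 (new start) + 5 (body) + 1 (new accept) = 7
  r((r*q)*s)* — C equals the left operand's closure size = 1 (its accept is not ε-reachable, so the closure stops there)
  (ps)* | r((r*q)*s)* — new start ε-reaches every alternative's start; at least one alternative accepts ε, so the union's new accept is reached too: C = 1 + 3 + 1 + 1 = 6

6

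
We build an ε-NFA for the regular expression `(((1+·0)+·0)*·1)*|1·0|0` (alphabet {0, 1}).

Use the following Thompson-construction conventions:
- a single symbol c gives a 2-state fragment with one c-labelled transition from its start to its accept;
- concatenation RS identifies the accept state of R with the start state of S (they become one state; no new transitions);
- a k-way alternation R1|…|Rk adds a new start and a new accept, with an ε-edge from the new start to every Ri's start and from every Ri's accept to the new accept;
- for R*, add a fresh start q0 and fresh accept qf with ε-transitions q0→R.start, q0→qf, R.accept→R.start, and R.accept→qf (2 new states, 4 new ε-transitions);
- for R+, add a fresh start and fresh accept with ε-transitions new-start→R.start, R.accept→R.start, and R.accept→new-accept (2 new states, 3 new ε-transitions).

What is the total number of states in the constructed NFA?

20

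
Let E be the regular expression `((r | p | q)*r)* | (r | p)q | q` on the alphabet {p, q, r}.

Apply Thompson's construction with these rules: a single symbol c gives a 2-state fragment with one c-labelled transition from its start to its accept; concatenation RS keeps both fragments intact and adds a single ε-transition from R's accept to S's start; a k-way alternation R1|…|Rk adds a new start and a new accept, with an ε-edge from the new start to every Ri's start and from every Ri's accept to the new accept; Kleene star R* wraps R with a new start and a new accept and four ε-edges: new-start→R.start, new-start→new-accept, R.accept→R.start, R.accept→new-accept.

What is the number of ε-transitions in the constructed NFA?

26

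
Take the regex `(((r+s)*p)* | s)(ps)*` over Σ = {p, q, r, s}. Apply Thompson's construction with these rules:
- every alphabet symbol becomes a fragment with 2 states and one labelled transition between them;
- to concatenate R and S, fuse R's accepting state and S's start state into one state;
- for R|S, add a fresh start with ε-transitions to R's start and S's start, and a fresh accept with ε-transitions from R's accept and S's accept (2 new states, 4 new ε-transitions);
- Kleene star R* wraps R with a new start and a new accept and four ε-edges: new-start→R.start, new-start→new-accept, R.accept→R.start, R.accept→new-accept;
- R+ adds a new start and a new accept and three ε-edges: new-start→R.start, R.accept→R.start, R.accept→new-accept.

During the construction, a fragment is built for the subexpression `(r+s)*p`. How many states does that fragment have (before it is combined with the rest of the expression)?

8

Fragment for `(r+s)*p`:
Each of the 3 symbol leaves contributes a 2-state fragment.
  r+ — 4 states
  r+s — 5 states
  (r+s)* — 7 states
  (r+s)*p — 8 states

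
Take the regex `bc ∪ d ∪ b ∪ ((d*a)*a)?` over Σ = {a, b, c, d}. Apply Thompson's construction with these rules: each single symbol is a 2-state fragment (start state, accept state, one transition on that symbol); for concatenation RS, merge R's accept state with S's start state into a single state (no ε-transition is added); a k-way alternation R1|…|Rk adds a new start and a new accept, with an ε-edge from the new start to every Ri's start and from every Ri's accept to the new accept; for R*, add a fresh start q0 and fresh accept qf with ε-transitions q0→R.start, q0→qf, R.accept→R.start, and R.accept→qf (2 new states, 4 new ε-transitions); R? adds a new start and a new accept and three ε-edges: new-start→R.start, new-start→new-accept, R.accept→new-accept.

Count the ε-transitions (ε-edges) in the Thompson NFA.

19

Building bottom-up:
Each of the 7 symbol leaves contributes 0 ε-transitions.
  bc — 0 ε-transitions
  d* — 4 ε-transitions
  d*a — 4 ε-transitions
  (d*a)* — 8 ε-transitions
  (d*a)*a — 8 ε-transitions
  ((d*a)*a)? — 11 ε-transitions
  bc ∪ d ∪ b ∪ ((d*a)*a)? — 19 ε-transitions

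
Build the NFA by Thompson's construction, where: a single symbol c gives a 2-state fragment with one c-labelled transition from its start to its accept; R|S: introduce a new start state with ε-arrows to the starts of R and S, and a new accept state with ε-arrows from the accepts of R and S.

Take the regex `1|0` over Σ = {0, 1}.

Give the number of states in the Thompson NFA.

6

Per subexpression:
Each of the 2 symbol leaves contributes a 2-state fragment.
  1|0 = 6 states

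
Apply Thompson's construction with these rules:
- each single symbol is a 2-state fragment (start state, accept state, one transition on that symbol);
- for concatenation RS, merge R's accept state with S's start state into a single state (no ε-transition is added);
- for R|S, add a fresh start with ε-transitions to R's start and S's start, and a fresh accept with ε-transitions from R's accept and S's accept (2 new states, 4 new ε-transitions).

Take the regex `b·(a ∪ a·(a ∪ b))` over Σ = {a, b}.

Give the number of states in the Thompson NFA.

Bottom-up over the parse tree:
Each of the 5 symbol leaves contributes a 2-state fragment.
  a ∪ b = 6 states
  a·(a ∪ b) = 7 states
  a ∪ a·(a ∪ b) = 11 states
  b·(a ∪ a·(a ∪ b)) = 12 states

12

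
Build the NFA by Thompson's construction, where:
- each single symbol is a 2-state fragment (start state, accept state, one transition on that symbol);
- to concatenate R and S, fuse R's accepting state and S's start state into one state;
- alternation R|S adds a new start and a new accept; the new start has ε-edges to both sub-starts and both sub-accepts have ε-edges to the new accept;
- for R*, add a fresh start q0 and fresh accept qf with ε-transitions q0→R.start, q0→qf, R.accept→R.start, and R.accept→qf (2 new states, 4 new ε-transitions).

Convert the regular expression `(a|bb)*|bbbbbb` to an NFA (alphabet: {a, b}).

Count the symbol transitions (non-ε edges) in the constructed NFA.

9

By structural recursion:
Each of the 9 symbol leaves contributes exactly 1 symbol transition.
  bb : 2 symbol transitions
  a|bb : 3 symbol transitions
  (a|bb)* : 3 symbol transitions
  bbbbbb : 6 symbol transitions
  (a|bb)*|bbbbbb : 9 symbol transitions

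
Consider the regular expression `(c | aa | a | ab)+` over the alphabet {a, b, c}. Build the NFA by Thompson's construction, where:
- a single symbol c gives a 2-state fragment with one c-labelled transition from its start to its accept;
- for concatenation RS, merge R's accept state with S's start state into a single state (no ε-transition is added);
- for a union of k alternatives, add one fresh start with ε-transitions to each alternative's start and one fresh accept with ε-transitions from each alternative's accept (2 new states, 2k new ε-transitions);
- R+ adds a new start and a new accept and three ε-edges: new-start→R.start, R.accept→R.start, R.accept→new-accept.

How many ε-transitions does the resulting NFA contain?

11

Recursing over subexpressions:
Each of the 6 symbol leaves contributes 0 ε-transitions.
  aa = 0 ε-transitions
  ab = 0 ε-transitions
  c | aa | a | ab = 8 ε-transitions
  (c | aa | a | ab)+ = 11 ε-transitions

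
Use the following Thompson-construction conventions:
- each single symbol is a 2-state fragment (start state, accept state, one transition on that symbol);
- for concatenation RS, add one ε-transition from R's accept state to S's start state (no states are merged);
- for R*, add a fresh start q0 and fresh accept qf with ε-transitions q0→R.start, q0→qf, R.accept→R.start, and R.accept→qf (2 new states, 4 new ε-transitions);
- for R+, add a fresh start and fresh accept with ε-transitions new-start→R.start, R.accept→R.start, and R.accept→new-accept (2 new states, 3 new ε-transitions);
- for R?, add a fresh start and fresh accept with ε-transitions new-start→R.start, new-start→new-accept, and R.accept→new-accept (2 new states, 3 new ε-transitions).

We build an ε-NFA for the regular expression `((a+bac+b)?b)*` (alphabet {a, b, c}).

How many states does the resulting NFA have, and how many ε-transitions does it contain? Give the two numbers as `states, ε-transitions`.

20, 18

Building bottom-up:
Each of the 6 symbol leaves contributes 2 states and 0 ε-transitions.
  a+ : 4 states, 3 ε-transitions
  c+ : 4 states, 3 ε-transitions
  a+bac+b : 14 states, 10 ε-transitions
  (a+bac+b)? : 16 states, 13 ε-transitions
  (a+bac+b)?b : 18 states, 14 ε-transitions
  ((a+bac+b)?b)* : 20 states, 18 ε-transitions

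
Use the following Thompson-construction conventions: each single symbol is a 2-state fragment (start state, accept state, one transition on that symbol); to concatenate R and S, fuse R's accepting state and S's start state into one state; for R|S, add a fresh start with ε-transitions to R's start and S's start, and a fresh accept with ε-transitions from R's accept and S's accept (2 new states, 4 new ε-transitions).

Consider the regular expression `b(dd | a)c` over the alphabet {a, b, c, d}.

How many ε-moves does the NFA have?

4

Bottom-up over the parse tree:
Each of the 5 symbol leaves contributes 0 ε-transitions.
  dd → 0 ε-transitions
  dd | a → 4 ε-transitions
  b(dd | a)c → 4 ε-transitions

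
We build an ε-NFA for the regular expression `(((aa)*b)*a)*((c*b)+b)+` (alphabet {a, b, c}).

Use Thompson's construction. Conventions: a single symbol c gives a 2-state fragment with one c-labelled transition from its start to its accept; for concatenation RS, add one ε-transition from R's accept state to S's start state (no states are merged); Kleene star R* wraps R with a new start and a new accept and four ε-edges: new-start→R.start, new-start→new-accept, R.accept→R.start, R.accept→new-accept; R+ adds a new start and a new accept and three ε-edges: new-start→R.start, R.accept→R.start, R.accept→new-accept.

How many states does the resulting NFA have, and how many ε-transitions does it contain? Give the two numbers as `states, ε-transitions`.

Recursing over subexpressions:
Each of the 7 symbol leaves contributes 2 states and 0 ε-transitions.
  aa — 4 states, 1 ε-transition
  (aa)* — 6 states, 5 ε-transitions
  (aa)*b — 8 states, 6 ε-transitions
  ((aa)*b)* — 10 states, 10 ε-transitions
  ((aa)*b)*a — 12 states, 11 ε-transitions
  (((aa)*b)*a)* — 14 states, 15 ε-transitions
  c* — 4 states, 4 ε-transitions
  c*b — 6 states, 5 ε-transitions
  (c*b)+ — 8 states, 8 ε-transitions
  (c*b)+b — 10 states, 9 ε-transitions
  ((c*b)+b)+ — 12 states, 12 ε-transitions
  (((aa)*b)*a)*((c*b)+b)+ — 26 states, 28 ε-transitions

26, 28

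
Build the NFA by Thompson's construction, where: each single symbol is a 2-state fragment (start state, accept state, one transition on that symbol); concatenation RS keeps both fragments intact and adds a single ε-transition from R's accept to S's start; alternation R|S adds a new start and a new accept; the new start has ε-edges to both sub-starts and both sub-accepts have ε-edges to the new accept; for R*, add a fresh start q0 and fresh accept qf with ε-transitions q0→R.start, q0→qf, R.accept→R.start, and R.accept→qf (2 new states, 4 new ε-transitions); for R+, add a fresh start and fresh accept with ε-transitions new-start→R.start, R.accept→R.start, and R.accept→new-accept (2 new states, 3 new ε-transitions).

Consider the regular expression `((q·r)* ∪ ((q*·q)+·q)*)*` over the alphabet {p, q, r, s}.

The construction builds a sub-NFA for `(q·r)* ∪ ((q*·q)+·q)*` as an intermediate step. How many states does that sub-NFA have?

20

Fragment for `(q·r)* ∪ ((q*·q)+·q)*`:
Each of the 5 symbol leaves contributes a 2-state fragment.
  q·r : 4 states
  (q·r)* : 6 states
  q* : 4 states
  q*·q : 6 states
  (q*·q)+ : 8 states
  (q*·q)+·q : 10 states
  ((q*·q)+·q)* : 12 states
  (q·r)* ∪ ((q*·q)+·q)* : 20 states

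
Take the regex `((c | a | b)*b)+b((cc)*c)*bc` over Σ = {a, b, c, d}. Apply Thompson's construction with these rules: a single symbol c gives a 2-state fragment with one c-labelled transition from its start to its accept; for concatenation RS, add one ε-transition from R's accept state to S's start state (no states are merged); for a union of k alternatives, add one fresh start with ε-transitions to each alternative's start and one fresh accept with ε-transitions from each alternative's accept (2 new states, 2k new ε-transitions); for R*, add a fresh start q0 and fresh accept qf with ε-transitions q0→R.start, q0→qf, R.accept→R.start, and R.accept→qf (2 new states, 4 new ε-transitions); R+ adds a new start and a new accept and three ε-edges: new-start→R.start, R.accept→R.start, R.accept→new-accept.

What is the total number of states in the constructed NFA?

30

Recursing over subexpressions:
Each of the 10 symbol leaves contributes a 2-state fragment.
  c | a | b = 8 states
  (c | a | b)* = 10 states
  (c | a | b)*b = 12 states
  ((c | a | b)*b)+ = 14 states
  cc = 4 states
  (cc)* = 6 states
  (cc)*c = 8 states
  ((cc)*c)* = 10 states
  ((c | a | b)*b)+b((cc)*c)*bc = 30 states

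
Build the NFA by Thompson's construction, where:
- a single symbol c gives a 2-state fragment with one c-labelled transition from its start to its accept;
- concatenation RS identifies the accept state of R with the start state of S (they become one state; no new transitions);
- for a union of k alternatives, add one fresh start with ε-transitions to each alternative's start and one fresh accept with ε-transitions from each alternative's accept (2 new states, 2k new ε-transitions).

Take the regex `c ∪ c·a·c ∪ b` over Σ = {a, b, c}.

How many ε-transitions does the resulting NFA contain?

Recursing over subexpressions:
Each of the 5 symbol leaves contributes 0 ε-transitions.
  c·a·c — 0 ε-transitions
  c ∪ c·a·c ∪ b — 6 ε-transitions

6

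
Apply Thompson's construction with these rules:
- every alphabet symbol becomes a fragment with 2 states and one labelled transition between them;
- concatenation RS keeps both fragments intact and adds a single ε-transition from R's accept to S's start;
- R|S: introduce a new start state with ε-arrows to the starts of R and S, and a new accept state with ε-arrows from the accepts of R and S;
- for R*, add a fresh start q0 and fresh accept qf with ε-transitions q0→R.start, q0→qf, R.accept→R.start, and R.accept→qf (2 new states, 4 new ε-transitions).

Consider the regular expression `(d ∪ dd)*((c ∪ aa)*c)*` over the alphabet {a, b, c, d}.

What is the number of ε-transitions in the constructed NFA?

Recursing over subexpressions:
Each of the 7 symbol leaves contributes 0 ε-transitions.
  dd : 1 ε-transition
  d ∪ dd : 5 ε-transitions
  (d ∪ dd)* : 9 ε-transitions
  aa : 1 ε-transition
  c ∪ aa : 5 ε-transitions
  (c ∪ aa)* : 9 ε-transitions
  (c ∪ aa)*c : 10 ε-transitions
  ((c ∪ aa)*c)* : 14 ε-transitions
  (d ∪ dd)*((c ∪ aa)*c)* : 24 ε-transitions

24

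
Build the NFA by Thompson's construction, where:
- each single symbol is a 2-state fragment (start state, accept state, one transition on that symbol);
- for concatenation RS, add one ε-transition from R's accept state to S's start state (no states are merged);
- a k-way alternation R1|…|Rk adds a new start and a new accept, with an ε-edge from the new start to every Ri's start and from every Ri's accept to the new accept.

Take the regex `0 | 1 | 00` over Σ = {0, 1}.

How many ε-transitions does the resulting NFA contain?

Per subexpression:
Each of the 4 symbol leaves contributes 0 ε-transitions.
  00 : 1 ε-transition
  0 | 1 | 00 : 7 ε-transitions

7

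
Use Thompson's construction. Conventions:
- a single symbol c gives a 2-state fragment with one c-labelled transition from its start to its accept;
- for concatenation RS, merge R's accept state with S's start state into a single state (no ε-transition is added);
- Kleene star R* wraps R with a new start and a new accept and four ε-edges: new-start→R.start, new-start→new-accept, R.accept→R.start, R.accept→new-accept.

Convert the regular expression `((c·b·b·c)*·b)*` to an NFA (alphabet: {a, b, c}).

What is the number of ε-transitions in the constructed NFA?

8

By structural recursion:
Each of the 5 symbol leaves contributes 0 ε-transitions.
  c·b·b·c = 0 ε-transitions
  (c·b·b·c)* = 4 ε-transitions
  (c·b·b·c)*·b = 4 ε-transitions
  ((c·b·b·c)*·b)* = 8 ε-transitions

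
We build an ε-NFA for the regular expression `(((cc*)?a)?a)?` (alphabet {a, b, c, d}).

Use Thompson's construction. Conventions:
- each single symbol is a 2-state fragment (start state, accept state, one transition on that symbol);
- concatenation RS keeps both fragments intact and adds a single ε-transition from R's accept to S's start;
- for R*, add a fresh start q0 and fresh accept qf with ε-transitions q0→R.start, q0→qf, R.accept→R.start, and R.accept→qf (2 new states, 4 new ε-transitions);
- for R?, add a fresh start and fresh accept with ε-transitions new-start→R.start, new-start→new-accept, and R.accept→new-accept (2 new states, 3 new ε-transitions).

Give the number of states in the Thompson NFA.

16

Bottom-up over the parse tree:
Each of the 4 symbol leaves contributes a 2-state fragment.
  c* : 4 states
  cc* : 6 states
  (cc*)? : 8 states
  (cc*)?a : 10 states
  ((cc*)?a)? : 12 states
  ((cc*)?a)?a : 14 states
  (((cc*)?a)?a)? : 16 states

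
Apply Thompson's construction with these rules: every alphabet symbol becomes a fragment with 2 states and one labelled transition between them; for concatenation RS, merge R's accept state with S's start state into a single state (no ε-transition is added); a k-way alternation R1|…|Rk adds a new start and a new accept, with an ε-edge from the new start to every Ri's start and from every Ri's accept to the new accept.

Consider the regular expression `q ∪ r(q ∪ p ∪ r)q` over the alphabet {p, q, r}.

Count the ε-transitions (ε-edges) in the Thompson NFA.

10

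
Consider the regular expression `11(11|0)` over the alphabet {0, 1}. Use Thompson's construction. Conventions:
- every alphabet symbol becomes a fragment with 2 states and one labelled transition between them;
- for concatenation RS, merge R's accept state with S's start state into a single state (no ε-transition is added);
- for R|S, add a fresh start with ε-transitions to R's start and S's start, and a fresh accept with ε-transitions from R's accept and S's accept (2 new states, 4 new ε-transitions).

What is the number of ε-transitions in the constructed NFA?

4

Bottom-up over the parse tree:
Each of the 5 symbol leaves contributes 0 ε-transitions.
  11 → 0 ε-transitions
  11|0 → 4 ε-transitions
  11(11|0) → 4 ε-transitions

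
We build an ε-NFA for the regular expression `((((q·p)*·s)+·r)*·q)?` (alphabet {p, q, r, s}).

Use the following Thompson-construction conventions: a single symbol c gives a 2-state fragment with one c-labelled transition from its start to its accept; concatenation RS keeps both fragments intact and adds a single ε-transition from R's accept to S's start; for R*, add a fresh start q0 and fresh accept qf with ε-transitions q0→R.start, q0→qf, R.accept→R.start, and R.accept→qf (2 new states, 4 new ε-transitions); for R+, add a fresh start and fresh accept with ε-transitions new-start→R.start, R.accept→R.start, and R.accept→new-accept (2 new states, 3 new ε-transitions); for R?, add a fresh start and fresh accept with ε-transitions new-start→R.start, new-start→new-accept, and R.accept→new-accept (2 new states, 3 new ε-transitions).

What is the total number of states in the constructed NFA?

18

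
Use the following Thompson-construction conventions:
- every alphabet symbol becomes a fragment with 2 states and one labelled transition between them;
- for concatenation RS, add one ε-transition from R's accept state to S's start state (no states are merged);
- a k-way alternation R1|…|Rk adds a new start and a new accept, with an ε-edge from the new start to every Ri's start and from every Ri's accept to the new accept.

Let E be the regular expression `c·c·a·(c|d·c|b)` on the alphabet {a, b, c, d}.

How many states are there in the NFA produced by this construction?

Building bottom-up:
Each of the 7 symbol leaves contributes a 2-state fragment.
  d·c — 4 states
  c|d·c|b — 10 states
  c·c·a·(c|d·c|b) — 16 states

16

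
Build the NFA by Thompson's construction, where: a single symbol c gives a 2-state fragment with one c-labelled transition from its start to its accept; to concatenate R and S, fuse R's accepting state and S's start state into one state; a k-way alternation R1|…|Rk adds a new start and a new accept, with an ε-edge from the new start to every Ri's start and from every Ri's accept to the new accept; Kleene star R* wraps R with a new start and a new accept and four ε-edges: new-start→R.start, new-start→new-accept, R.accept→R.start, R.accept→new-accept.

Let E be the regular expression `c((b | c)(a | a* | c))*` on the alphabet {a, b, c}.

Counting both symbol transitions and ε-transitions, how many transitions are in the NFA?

By structural recursion:
Each of the 6 symbol leaves contributes 1 transition (1 symbol, 0 ε).
  b | c → 6 transitions (2 symbol, 4 ε)
  a* → 5 transitions (1 symbol, 4 ε)
  a | a* | c → 13 transitions (3 symbol, 10 ε)
  (b | c)(a | a* | c) → 19 transitions (5 symbol, 14 ε)
  ((b | c)(a | a* | c))* → 23 transitions (5 symbol, 18 ε)
  c((b | c)(a | a* | c))* → 24 transitions (6 symbol, 18 ε)

24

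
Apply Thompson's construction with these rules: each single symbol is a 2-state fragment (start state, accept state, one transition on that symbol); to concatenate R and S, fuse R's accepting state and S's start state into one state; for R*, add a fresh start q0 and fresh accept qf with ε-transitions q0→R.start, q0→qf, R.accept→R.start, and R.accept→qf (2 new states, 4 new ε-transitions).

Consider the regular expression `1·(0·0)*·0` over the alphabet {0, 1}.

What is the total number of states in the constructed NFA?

Per subexpression:
Each of the 4 symbol leaves contributes a 2-state fragment.
  0·0 : 3 states
  (0·0)* : 5 states
  1·(0·0)*·0 : 7 states

7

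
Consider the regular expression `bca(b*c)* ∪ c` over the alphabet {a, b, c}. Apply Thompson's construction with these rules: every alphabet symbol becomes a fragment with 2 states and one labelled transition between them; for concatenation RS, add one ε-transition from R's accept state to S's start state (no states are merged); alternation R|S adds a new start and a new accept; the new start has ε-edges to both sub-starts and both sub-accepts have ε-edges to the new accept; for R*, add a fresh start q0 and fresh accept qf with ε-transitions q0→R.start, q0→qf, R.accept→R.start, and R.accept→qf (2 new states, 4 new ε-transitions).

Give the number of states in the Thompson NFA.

18

By structural recursion:
Each of the 6 symbol leaves contributes a 2-state fragment.
  b* : 4 states
  b*c : 6 states
  (b*c)* : 8 states
  bca(b*c)* : 14 states
  bca(b*c)* ∪ c : 18 states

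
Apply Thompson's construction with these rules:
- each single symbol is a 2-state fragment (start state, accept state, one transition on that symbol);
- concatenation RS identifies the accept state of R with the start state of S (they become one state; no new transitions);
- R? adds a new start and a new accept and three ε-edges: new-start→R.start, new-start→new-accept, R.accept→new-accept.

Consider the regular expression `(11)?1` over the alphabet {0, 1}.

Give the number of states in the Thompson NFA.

Recursing over subexpressions:
Each of the 3 symbol leaves contributes a 2-state fragment.
  11 → 3 states
  (11)? → 5 states
  (11)?1 → 6 states

6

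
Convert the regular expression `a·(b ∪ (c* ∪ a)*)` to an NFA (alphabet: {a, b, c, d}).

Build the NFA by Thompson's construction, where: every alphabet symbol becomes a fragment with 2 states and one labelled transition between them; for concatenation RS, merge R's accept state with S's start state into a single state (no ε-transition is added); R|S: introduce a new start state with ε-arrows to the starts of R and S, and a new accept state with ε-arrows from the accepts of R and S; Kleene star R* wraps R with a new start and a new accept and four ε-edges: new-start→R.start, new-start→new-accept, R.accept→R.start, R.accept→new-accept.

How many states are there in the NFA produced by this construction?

15

Building bottom-up:
Each of the 4 symbol leaves contributes a 2-state fragment.
  c* → 4 states
  c* ∪ a → 8 states
  (c* ∪ a)* → 10 states
  b ∪ (c* ∪ a)* → 14 states
  a·(b ∪ (c* ∪ a)*) → 15 states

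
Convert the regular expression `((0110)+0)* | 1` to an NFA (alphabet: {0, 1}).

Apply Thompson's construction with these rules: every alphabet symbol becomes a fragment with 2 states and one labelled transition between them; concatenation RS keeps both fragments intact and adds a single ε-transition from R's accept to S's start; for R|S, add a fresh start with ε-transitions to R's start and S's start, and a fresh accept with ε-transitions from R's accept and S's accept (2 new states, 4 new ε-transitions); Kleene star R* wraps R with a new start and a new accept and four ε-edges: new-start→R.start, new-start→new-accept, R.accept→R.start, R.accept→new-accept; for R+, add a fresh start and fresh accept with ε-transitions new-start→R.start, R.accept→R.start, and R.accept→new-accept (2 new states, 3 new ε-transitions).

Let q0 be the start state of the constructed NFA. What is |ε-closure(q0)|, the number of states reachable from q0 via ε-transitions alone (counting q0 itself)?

Work bottom-up. For each fragment F, track |ε-closure(F.start)| and whether F's accept lies in that closure (i.e. whether F accepts ε). A single-symbol fragment has closure size 1 and does not accept ε.
  0110 : same as the first factor's closure: |closure| = 1
  (0110)+ : new start ε-reaches only the body's start; the new accept needs a symbol first: |closure| = 1 + 1 = 2
  (0110)+0 : |closure| equals the left operand's closure size = 2 (its accept is not ε-reachable, so the closure stops there)
  ((0110)+0)* : |closure| = 1 (new start) + 2 (body) + 1 (new accept) = 4
  ((0110)+0)* | 1 : |closure| = 1 (new start) + (4 + 1) + 1 (new accept, since some branch ε-reaches its own accept) = 7

7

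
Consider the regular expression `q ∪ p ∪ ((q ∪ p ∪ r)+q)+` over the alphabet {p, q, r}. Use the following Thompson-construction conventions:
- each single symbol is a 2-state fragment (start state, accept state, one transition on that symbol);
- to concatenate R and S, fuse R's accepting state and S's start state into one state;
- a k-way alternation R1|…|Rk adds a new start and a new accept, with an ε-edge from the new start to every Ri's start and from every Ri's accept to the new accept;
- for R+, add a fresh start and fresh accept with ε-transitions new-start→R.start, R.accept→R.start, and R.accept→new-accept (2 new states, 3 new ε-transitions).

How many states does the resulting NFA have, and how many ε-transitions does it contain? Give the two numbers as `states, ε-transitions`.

Bottom-up over the parse tree:
Each of the 6 symbol leaves contributes 2 states and 0 ε-transitions.
  q ∪ p ∪ r : 8 states, 6 ε-transitions
  (q ∪ p ∪ r)+ : 10 states, 9 ε-transitions
  (q ∪ p ∪ r)+q : 11 states, 9 ε-transitions
  ((q ∪ p ∪ r)+q)+ : 13 states, 12 ε-transitions
  q ∪ p ∪ ((q ∪ p ∪ r)+q)+ : 19 states, 18 ε-transitions

19, 18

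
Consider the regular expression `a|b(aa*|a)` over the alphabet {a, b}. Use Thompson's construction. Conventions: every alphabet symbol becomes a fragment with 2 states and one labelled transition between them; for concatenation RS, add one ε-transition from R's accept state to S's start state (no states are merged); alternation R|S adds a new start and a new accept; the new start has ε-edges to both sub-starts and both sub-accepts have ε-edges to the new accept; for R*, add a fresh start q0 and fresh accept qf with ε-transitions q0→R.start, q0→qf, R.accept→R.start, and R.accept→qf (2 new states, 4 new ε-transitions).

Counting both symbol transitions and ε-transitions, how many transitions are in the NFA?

19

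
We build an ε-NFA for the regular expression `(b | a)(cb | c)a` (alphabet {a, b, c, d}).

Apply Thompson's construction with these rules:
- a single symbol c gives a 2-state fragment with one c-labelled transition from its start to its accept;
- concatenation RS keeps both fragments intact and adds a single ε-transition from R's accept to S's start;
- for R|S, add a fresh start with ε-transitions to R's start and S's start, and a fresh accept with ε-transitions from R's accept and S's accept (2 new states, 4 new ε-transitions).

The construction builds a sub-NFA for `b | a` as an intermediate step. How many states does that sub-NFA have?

6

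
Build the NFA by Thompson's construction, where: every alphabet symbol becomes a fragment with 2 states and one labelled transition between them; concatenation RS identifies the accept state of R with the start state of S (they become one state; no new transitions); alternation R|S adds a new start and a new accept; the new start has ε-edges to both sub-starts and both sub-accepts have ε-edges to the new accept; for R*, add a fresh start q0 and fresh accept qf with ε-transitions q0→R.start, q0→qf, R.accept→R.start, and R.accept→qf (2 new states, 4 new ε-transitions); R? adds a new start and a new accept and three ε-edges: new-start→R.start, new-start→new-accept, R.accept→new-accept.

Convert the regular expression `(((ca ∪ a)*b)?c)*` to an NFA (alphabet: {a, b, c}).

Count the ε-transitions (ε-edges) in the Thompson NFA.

15

By structural recursion:
Each of the 5 symbol leaves contributes 0 ε-transitions.
  ca — 0 ε-transitions
  ca ∪ a — 4 ε-transitions
  (ca ∪ a)* — 8 ε-transitions
  (ca ∪ a)*b — 8 ε-transitions
  ((ca ∪ a)*b)? — 11 ε-transitions
  ((ca ∪ a)*b)?c — 11 ε-transitions
  (((ca ∪ a)*b)?c)* — 15 ε-transitions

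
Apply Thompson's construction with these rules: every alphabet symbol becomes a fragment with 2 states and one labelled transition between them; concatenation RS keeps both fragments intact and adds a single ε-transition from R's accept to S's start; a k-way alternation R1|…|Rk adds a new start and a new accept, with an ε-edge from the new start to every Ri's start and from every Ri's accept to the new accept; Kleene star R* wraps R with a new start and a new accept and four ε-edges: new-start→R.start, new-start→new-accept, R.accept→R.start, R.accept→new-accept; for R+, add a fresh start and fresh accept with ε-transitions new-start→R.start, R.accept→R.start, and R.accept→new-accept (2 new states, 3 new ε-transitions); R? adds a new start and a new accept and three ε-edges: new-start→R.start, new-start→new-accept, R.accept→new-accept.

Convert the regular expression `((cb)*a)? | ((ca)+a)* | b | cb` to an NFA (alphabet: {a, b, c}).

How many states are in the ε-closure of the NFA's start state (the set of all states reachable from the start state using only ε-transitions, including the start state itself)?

Work bottom-up. For each fragment F, track |ε-closure(F.start)| and whether F's accept lies in that closure (i.e. whether F accepts ε). A single-symbol fragment has closure size 1 and does not accept ε.
  cb → C equals the left operand's closure size = 1 (its accept is not ε-reachable, so the closure stops there)
  (cb)* → C = 1 (new start) + 1 (body) + 1 (new accept) = 3
  (cb)*a → the left operand accepts ε, so the closure extends into the next operand (via the concat ε-link); C = 3 + 1 = 4
  ((cb)*a)? → new start has ε-edges to the inner start and to the new accept, so C = 2 + 4 = 6
  ca → same as the first factor's closure: C = 1
  (ca)+ → new start ε-reaches only the body's start; the new accept needs a symbol first: C = 1 + 1 = 2
  (ca)+a → C equals the left operand's closure size = 2 (its accept is not ε-reachable, so the closure stops there)
  ((ca)+a)* → C = 1 (new start) + 2 (body) + 1 (new accept) = 4
  cb → C equals the left operand's closure size = 1 (its accept is not ε-reachable, so the closure stops there)
  ((cb)*a)? | ((ca)+a)* | b | cb → new start ε-reaches every alternative's start; at least one alternative accepts ε, so the union's new accept is reached too: C = 1 + 6 + 4 + 1 + 1 + 1 = 14

14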